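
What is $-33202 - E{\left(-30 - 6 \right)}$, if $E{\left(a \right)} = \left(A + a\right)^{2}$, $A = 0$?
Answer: $-34498$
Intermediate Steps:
$E{\left(a \right)} = a^{2}$ ($E{\left(a \right)} = \left(0 + a\right)^{2} = a^{2}$)
$-33202 - E{\left(-30 - 6 \right)} = -33202 - \left(-30 - 6\right)^{2} = -33202 - \left(-36\right)^{2} = -33202 - 1296 = -34498$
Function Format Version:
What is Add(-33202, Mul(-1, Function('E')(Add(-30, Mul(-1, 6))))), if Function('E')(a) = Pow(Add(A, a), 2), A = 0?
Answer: -34498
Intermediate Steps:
Function('E')(a) = Pow(a, 2) (Function('E')(a) = Pow(Add(0, a), 2) = Pow(a, 2))
Add(-33202, Mul(-1, Function('E')(Add(-30, Mul(-1, 6))))) = Add(-33202, Mul(-1, Pow(Add(-30, Mul(-1, 6)), 2))) = Add(-33202, Mul(-1, Pow(Add(-30, -6), 2))) = Add(-33202, Mul(-1, Pow(-36, 2))) = Add(-33202, Mul(-1, 1296)) = Add(-33202, -1296) = -34498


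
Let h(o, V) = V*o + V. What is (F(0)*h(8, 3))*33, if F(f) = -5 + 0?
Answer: -4455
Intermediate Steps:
F(f) = -5
h(o, V) = V + V*o
(F(0)*h(8, 3))*33 = -15*(1 + 8)*33 = -15*9*33 = -5*27*33 = -135*33 = -4455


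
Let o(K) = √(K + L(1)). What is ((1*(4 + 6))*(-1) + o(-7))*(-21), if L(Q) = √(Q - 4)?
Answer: 210 - 21*√(-7 + I*√3) ≈ 203.18 - 55.978*I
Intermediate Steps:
L(Q) = √(-4 + Q)
o(K) = √(K + I*√3) (o(K) = √(K + √(-4 + 1)) = √(K + √(-3)) = √(K + I*√3))
((1*(4 + 6))*(-1) + o(-7))*(-21) = ((1*(4 + 6))*(-1) + √(-7 + I*√3))*(-21) = ((1*10)*(-1) + √(-7 + I*√3))*(-21) = (10*(-1) + √(-7 + I*√3))*(-21) = (-10 + √(-7 + I*√3))*(-21) = 210 - 21*√(-7 + I*√3)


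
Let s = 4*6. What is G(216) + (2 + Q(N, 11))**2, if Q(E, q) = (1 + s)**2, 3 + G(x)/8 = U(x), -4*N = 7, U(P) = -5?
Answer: 393065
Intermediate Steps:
s = 24
N = -7/4 (N = -1/4*7 = -7/4 ≈ -1.7500)
G(x) = -64 (G(x) = -24 + 8*(-5) = -24 - 40 = -64)
Q(E, q) = 625 (Q(E, q) = (1 + 24)**2 = 25**2 = 625)
G(216) + (2 + Q(N, 11))**2 = -64 + (2 + 625)**2 = -64 + 627**2 = -64 + 393129 = 393065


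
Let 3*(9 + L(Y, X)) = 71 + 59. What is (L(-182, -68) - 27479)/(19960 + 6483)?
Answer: -82334/79329 ≈ -1.0379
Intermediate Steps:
L(Y, X) = 103/3 (L(Y, X) = -9 + (71 + 59)/3 = -9 + (1/3)*130 = -9 + 130/3 = 103/3)
(L(-182, -68) - 27479)/(19960 + 6483) = (103/3 - 27479)/(19960 + 6483) = -82334/3/26443 = -82334/3*1/26443 = -82334/79329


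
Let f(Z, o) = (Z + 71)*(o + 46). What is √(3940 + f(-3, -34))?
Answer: 2*√1189 ≈ 68.964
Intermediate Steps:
f(Z, o) = (46 + o)*(71 + Z) (f(Z, o) = (71 + Z)*(46 + o) = (46 + o)*(71 + Z))
√(3940 + f(-3, -34)) = √(3940 + (3266 + 46*(-3) + 71*(-34) - 3*(-34))) = √(3940 + (3266 - 138 - 2414 + 102)) = √(3940 + 816) = √4756 = 2*√1189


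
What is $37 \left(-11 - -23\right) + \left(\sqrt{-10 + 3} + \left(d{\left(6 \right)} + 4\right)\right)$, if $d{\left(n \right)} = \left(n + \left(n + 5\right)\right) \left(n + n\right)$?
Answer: $652 + i \sqrt{7} \approx 652.0 + 2.6458 i$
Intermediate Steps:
$d{\left(n \right)} = 2 n \left(5 + 2 n\right)$ ($d{\left(n \right)} = \left(n + \left(5 + n\right)\right) 2 n = \left(5 + 2 n\right) 2 n = 2 n \left(5 + 2 n\right)$)
$37 \left(-11 - -23\right) + \left(\sqrt{-10 + 3} + \left(d{\left(6 \right)} + 4\right)\right) = 37 \left(-11 - -23\right) + \left(\sqrt{-10 + 3} + \left(2 \cdot 6 \left(5 + 2 \cdot 6\right) + 4\right)\right) = 37 \left(-11 + 23\right) + \left(\sqrt{-7} + \left(2 \cdot 6 \left(5 + 12\right) + 4\right)\right) = 37 \cdot 12 + \left(i \sqrt{7} + \left(2 \cdot 6 \cdot 17 + 4\right)\right) = 444 + \left(i \sqrt{7} + \left(204 + 4\right)\right) = 444 + \left(i \sqrt{7} + 208\right) = 444 + \left(208 + i \sqrt{7}\right) = 652 + i \sqrt{7}$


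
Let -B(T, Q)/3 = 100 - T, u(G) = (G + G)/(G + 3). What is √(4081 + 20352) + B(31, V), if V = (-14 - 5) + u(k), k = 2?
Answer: -207 + √24433 ≈ -50.689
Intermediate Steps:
u(G) = 2*G/(3 + G) (u(G) = (2*G)/(3 + G) = 2*G/(3 + G))
V = -91/5 (V = (-14 - 5) + 2*2/(3 + 2) = -19 + 2*2/5 = -19 + 2*2*(⅕) = -19 + ⅘ = -91/5 ≈ -18.200)
B(T, Q) = -300 + 3*T (B(T, Q) = -3*(100 - T) = -300 + 3*T)
√(4081 + 20352) + B(31, V) = √(4081 + 20352) + (-300 + 3*31) = √24433 + (-300 + 93) = √24433 - 207 = -207 + √24433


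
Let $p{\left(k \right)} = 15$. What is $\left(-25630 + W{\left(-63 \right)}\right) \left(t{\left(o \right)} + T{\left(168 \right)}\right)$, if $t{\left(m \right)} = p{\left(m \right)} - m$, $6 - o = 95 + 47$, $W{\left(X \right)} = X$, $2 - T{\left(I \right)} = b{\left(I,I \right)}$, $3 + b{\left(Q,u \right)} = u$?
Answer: $308316$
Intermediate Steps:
$b{\left(Q,u \right)} = -3 + u$
$T{\left(I \right)} = 5 - I$ ($T{\left(I \right)} = 2 - \left(-3 + I\right) = 5 - I$)
$o = -136$ ($o = 6 - \left(95 + 47\right) = 6 - 142 = -136$)
$t{\left(m \right)} = 15 - m$
$\left(-25630 + W{\left(-63 \right)}\right) \left(t{\left(o \right)} + T{\left(168 \right)}\right) = \left(-25630 - 63\right) \left(\left(15 - -136\right) + \left(5 - 168\right)\right) = - 25693 \left(\left(15 + 136\right) + \left(5 - 168\right)\right) = - 25693 \left(151 - 163\right) = \left(-25693\right) \left(-12\right) = 308316$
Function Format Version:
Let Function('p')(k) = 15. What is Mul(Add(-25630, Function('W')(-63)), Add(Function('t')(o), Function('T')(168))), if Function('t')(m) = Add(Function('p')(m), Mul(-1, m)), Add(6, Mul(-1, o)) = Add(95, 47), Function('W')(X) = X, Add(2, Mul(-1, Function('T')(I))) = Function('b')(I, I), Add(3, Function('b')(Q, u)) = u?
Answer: 308316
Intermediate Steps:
Function('b')(Q, u) = Add(-3, u)
Function('T')(I) = Add(5, Mul(-1, I)) (Function('T')(I) = Add(2, Mul(-1, Add(-3, I))) = Add(2, Add(3, Mul(-1, I))) = Add(5, Mul(-1, I)))
o = -136 (o = Add(6, Mul(-1, Add(95, 47))) = Add(6, Mul(-1, 142)) = Add(6, -142) = -136)
Function('t')(m) = Add(15, Mul(-1, m))
Mul(Add(-25630, Function('W')(-63)), Add(Function('t')(o), Function('T')(168))) = Mul(Add(-25630, -63), Add(Add(15, Mul(-1, -136)), Add(5, Mul(-1, 168)))) = Mul(-25693, Add(Add(15, 136), Add(5, -168))) = Mul(-25693, Add(151, -163)) = Mul(-25693, -12) = 308316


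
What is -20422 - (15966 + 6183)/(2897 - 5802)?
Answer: -59303761/2905 ≈ -20414.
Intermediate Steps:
-20422 - (15966 + 6183)/(2897 - 5802) = -20422 - 22149/(-2905) = -20422 - 22149*(-1)/2905 = -20422 - 1*(-22149/2905) = -20422 + 22149/2905 = -59303761/2905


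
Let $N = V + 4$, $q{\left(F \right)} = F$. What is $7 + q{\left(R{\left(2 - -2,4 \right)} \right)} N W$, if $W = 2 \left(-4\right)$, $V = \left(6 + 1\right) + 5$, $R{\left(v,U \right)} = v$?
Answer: $-505$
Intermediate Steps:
$V = 12$ ($V = 7 + 5 = 12$)
$N = 16$ ($N = 12 + 4 = 16$)
$W = -8$
$7 + q{\left(R{\left(2 - -2,4 \right)} \right)} N W = 7 + \left(2 - -2\right) 16 \left(-8\right) = 7 + \left(2 + 2\right) 16 \left(-8\right) = 7 + 4 \cdot 16 \left(-8\right) = 7 + 64 \left(-8\right) = 7 - 512 = -505$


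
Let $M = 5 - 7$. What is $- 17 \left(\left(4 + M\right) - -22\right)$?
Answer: $-408$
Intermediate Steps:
$M = -2$ ($M = 5 - 7 = -2$)
$- 17 \left(\left(4 + M\right) - -22\right) = - 17 \left(\left(4 - 2\right) - -22\right) = - 17 \left(2 + 22\right) = \left(-17\right) 24 = -408$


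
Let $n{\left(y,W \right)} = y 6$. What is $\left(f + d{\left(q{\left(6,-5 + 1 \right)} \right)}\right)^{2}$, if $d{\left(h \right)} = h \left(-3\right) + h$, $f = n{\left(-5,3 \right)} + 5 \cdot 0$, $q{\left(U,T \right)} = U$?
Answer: $1764$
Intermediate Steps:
$n{\left(y,W \right)} = 6 y$
$f = -30$ ($f = 6 \left(-5\right) + 5 \cdot 0 = -30 + 0 = -30$)
$d{\left(h \right)} = - 2 h$ ($d{\left(h \right)} = - 3 h + h = - 2 h$)
$\left(f + d{\left(q{\left(6,-5 + 1 \right)} \right)}\right)^{2} = \left(-30 - 12\right)^{2} = \left(-42\right)^{2} = 1764$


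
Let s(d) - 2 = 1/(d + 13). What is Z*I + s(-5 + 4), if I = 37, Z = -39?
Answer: -17291/12 ≈ -1440.9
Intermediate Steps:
s(d) = 2 + 1/(13 + d) (s(d) = 2 + 1/(d + 13) = 2 + 1/(13 + d))
Z*I + s(-5 + 4) = -39*37 + (27 + 2*(-5 + 4))/(13 + (-5 + 4)) = -1443 + (27 + 2*(-1))/(13 - 1) = -1443 + (27 - 2)/12 = -1443 + (1/12)*25 = -1443 + 25/12 = -17291/12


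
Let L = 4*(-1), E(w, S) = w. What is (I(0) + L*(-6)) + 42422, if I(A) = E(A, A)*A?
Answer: 42446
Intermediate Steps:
I(A) = A² (I(A) = A*A = A²)
L = -4
(I(0) + L*(-6)) + 42422 = (0² - 4*(-6)) + 42422 = (0 + 24) + 42422 = 24 + 42422 = 42446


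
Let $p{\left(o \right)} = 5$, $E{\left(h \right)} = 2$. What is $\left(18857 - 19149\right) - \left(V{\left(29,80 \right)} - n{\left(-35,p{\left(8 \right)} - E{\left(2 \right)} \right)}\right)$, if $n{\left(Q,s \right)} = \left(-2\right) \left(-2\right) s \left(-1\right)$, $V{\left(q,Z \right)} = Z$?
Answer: $-384$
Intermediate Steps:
$n{\left(Q,s \right)} = - 4 s$ ($n{\left(Q,s \right)} = 4 s \left(-1\right) = - 4 s$)
$\left(18857 - 19149\right) - \left(V{\left(29,80 \right)} - n{\left(-35,p{\left(8 \right)} - E{\left(2 \right)} \right)}\right) = \left(18857 - 19149\right) - \left(80 - - 4 \left(5 - 2\right)\right) = -292 - \left(80 - \left(-4\right) 3\right) = -292 - \left(80 - -12\right) = -292 - \left(80 + 12\right) = -292 - 92 = -384$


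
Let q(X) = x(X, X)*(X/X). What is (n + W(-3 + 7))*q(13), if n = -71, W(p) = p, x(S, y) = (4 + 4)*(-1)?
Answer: 536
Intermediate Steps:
x(S, y) = -8 (x(S, y) = 8*(-1) = -8)
q(X) = -8 (q(X) = -8*X/X = -8*1 = -8)
(n + W(-3 + 7))*q(13) = (-71 + (-3 + 7))*(-8) = (-71 + 4)*(-8) = -67*(-8) = 536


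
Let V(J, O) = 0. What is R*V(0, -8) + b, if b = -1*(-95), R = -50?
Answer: 95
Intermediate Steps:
b = 95
R*V(0, -8) + b = -50*0 + 95 = 0 + 95 = 95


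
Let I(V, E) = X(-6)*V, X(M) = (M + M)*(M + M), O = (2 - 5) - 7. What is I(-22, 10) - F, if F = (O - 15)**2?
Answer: -3793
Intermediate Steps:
O = -10 (O = -3 - 7 = -10)
X(M) = 4*M**2 (X(M) = (2*M)*(2*M) = 4*M**2)
I(V, E) = 144*V (I(V, E) = (4*(-6)**2)*V = (4*36)*V = 144*V)
F = 625 (F = (-10 - 15)**2 = (-25)**2 = 625)
I(-22, 10) - F = 144*(-22) - 1*625 = -3168 - 625 = -3793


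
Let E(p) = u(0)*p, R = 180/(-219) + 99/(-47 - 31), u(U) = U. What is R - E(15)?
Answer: -3969/1898 ≈ -2.0911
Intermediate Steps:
R = -3969/1898 (R = 180*(-1/219) + 99/(-78) = -60/73 + 99*(-1/78) = -60/73 - 33/26 = -3969/1898 ≈ -2.0911)
E(p) = 0 (E(p) = 0*p = 0)
R - E(15) = -3969/1898 - 1*0 = -3969/1898 + 0 = -3969/1898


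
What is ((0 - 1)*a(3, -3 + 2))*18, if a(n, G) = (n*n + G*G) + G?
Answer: -162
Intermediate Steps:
a(n, G) = G + G² + n² (a(n, G) = (n² + G²) + G = (G² + n²) + G = G + G² + n²)
((0 - 1)*a(3, -3 + 2))*18 = ((0 - 1)*((-3 + 2) + (-3 + 2)² + 3²))*18 = -(-1 + (-1)² + 9)*18 = -(-1 + 1 + 9)*18 = -1*9*18 = -9*18 = -162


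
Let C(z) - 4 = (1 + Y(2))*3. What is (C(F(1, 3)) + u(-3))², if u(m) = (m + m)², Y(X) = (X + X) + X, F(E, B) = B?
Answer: 3721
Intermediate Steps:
Y(X) = 3*X (Y(X) = 2*X + X = 3*X)
C(z) = 25 (C(z) = 4 + (1 + 3*2)*3 = 4 + (1 + 6)*3 = 4 + 7*3 = 4 + 21 = 25)
u(m) = 4*m² (u(m) = (2*m)² = 4*m²)
(C(F(1, 3)) + u(-3))² = (25 + 4*(-3)²)² = (25 + 4*9)² = (25 + 36)² = 61² = 3721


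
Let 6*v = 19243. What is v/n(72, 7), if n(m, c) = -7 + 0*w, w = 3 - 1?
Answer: -2749/6 ≈ -458.17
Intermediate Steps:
w = 2
v = 19243/6 (v = (⅙)*19243 = 19243/6 ≈ 3207.2)
n(m, c) = -7 (n(m, c) = -7 + 0*2 = -7 + 0 = -7)
v/n(72, 7) = (19243/6)/(-7) = (19243/6)*(-⅐) = -2749/6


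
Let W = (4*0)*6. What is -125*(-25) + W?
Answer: 3125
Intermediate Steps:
W = 0 (W = 0*6 = 0)
-125*(-25) + W = -125*(-25) + 0 = 3125 + 0 = 3125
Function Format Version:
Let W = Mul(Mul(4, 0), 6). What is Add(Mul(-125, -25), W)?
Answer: 3125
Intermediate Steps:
W = 0 (W = Mul(0, 6) = 0)
Add(Mul(-125, -25), W) = Add(Mul(-125, -25), 0) = Add(3125, 0) = 3125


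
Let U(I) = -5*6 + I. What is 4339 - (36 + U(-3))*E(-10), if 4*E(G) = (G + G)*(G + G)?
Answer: 4039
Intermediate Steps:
E(G) = G² (E(G) = ((G + G)*(G + G))/4 = ((2*G)*(2*G))/4 = (4*G²)/4 = G²)
U(I) = -30 + I
4339 - (36 + U(-3))*E(-10) = 4339 - (36 + (-30 - 3))*(-10)² = 4339 - (36 - 33)*100 = 4339 - 3*100 = 4339 - 1*300 = 4339 - 300 = 4039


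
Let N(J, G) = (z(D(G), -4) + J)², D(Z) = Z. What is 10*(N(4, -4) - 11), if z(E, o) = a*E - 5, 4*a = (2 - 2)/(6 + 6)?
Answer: -100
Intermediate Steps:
a = 0 (a = ((2 - 2)/(6 + 6))/4 = (0/12)/4 = (0*(1/12))/4 = (¼)*0 = 0)
z(E, o) = -5 (z(E, o) = 0*E - 5 = 0 - 5 = -5)
N(J, G) = (-5 + J)²
10*(N(4, -4) - 11) = 10*((-5 + 4)² - 11) = 10*((-1)² - 11) = 10*(1 - 11) = 10*(-10) = -100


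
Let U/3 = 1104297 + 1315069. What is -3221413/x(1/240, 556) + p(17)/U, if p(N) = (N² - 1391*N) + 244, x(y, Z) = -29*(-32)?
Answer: -11690676351133/3367757472 ≈ -3471.4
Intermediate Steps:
x(y, Z) = 928
p(N) = 244 + N² - 1391*N
U = 7258098 (U = 3*(1104297 + 1315069) = 3*2419366 = 7258098)
-3221413/x(1/240, 556) + p(17)/U = -3221413/928 + (244 + 17² - 1391*17)/7258098 = -3221413*1/928 + (244 + 289 - 23647)*(1/7258098) = -3221413/928 - 23114*1/7258098 = -3221413/928 - 11557/3629049 = -11690676351133/3367757472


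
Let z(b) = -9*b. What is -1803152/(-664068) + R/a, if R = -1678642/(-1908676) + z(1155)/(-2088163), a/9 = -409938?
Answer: 2049696639007876035839/754865961296360963148 ≈ 2.7153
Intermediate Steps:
a = -3689442 (a = 9*(-409938) = -3689442)
R = 3270054547/3697241746 (R = -1678642/(-1908676) - 9*1155/(-2088163) = -1678642*(-1/1908676) - 10395*(-1/2088163) = 119903/136334 + 135/27119 = 3270054547/3697241746 ≈ 0.88446)
-1803152/(-664068) + R/a = -1803152/(-664068) + (3270054547/3697241746)/(-3689442) = -1803152*(-1/664068) + (3270054547/3697241746)*(-1/3689442) = 450788/166017 - 3270054547/13640758981845732 = 2049696639007876035839/754865961296360963148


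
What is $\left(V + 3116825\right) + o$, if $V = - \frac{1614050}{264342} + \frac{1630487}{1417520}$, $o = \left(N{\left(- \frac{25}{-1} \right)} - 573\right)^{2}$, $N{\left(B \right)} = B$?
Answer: $\frac{49247338312868689}{14411925840} \approx 3.4171 \cdot 10^{6}$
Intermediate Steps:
$o = 300304$ ($o = \left(- \frac{25}{-1} - 573\right)^{2} = \left(\left(-25\right) \left(-1\right) - 573\right)^{2} = \left(25 - 573\right)^{2} = \left(-548\right)^{2} = 300304$)
$V = - \frac{71420844671}{14411925840}$ ($V = \left(-1614050\right) \frac{1}{264342} + 1630487 \cdot \frac{1}{1417520} = - \frac{807025}{132171} + \frac{1630487}{1417520} = - \frac{71420844671}{14411925840} \approx -4.9557$)
$\left(V + 3116825\right) + o = \left(- \frac{71420844671}{14411925840} + 3116825\right) + 300304 = \frac{44919379335413329}{14411925840} + 300304 = \frac{49247338312868689}{14411925840}$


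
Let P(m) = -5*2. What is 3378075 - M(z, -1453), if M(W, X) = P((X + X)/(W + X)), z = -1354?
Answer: 3378085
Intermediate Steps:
P(m) = -10
M(W, X) = -10
3378075 - M(z, -1453) = 3378075 - 1*(-10) = 3378075 + 10 = 3378085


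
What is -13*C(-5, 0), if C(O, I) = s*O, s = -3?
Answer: -195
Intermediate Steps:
C(O, I) = -3*O
-13*C(-5, 0) = -(-39)*(-5) = -13*15 = -195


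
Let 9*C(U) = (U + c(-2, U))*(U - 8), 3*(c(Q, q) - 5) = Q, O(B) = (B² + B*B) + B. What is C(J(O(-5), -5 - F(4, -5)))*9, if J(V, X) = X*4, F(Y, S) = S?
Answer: -104/3 ≈ -34.667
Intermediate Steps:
O(B) = B + 2*B² (O(B) = (B² + B²) + B = 2*B² + B = B + 2*B²)
c(Q, q) = 5 + Q/3
J(V, X) = 4*X
C(U) = (-8 + U)*(13/3 + U)/9 (C(U) = ((U + (5 + (⅓)*(-2)))*(U - 8))/9 = ((U + (5 - ⅔))*(-8 + U))/9 = ((U + 13/3)*(-8 + U))/9 = ((13/3 + U)*(-8 + U))/9 = ((-8 + U)*(13/3 + U))/9 = (-8 + U)*(13/3 + U)/9)
C(J(O(-5), -5 - F(4, -5)))*9 = (-104/27 - 44*(-5 - 1*(-5))/27 + (4*(-5 - 1*(-5)))²/9)*9 = (-104/27 - 44*(-5 + 5)/27 + (4*(-5 + 5))²/9)*9 = (-104/27 - 44*0/27 + (4*0)²/9)*9 = (-104/27 - 11/27*0 + (⅑)*0²)*9 = (-104/27 + 0 + (⅑)*0)*9 = (-104/27 + 0 + 0)*9 = -104/27*9 = -104/3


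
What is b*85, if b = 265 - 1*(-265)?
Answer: 45050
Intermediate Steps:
b = 530 (b = 265 + 265 = 530)
b*85 = 530*85 = 45050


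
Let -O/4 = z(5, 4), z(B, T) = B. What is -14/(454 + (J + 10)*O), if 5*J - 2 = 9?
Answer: -1/15 ≈ -0.066667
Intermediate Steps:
J = 11/5 (J = ⅖ + (⅕)*9 = ⅖ + 9/5 = 11/5 ≈ 2.2000)
O = -20 (O = -4*5 = -20)
-14/(454 + (J + 10)*O) = -14/(454 + (11/5 + 10)*(-20)) = -14/(454 + (61/5)*(-20)) = -14/(454 - 244) = -14/210 = (1/210)*(-14) = -1/15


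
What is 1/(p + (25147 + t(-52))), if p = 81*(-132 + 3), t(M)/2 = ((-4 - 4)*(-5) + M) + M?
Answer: 1/14570 ≈ 6.8634e-5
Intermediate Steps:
t(M) = 80 + 4*M (t(M) = 2*(((-4 - 4)*(-5) + M) + M) = 2*((-8*(-5) + M) + M) = 2*((40 + M) + M) = 2*(40 + 2*M) = 80 + 4*M)
p = -10449 (p = 81*(-129) = -10449)
1/(p + (25147 + t(-52))) = 1/(-10449 + (25147 + (80 + 4*(-52)))) = 1/(-10449 + (25147 + (80 - 208))) = 1/(-10449 + (25147 - 128)) = 1/(-10449 + 25019) = 1/14570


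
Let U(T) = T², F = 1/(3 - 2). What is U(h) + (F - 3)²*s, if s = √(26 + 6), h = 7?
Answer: 49 + 16*√2 ≈ 71.627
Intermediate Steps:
F = 1 (F = 1/1 = 1)
s = 4*√2 (s = √32 = 4*√2 ≈ 5.6569)
U(h) + (F - 3)²*s = 7² + (1 - 3)²*(4*√2) = 49 + (-2)²*(4*√2) = 49 + 4*(4*√2) = 49 + 16*√2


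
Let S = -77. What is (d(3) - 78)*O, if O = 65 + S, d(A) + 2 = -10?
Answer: 1080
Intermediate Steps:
d(A) = -12 (d(A) = -2 - 10 = -12)
O = -12 (O = 65 - 77 = -12)
(d(3) - 78)*O = (-12 - 78)*(-12) = -90*(-12) = 1080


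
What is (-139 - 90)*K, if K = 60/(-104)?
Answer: 3435/26 ≈ 132.12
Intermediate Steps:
K = -15/26 (K = 60*(-1/104) = -15/26 ≈ -0.57692)
(-139 - 90)*K = (-139 - 90)*(-15/26) = -229*(-15/26) = 3435/26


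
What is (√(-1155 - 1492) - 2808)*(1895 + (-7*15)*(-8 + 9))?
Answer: -5026320 + 1790*I*√2647 ≈ -5.0263e+6 + 92094.0*I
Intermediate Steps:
(√(-1155 - 1492) - 2808)*(1895 + (-7*15)*(-8 + 9)) = (√(-2647) - 2808)*(1895 - 105*1) = (I*√2647 - 2808)*(1895 - 105) = (-2808 + I*√2647)*1790 = -5026320 + 1790*I*√2647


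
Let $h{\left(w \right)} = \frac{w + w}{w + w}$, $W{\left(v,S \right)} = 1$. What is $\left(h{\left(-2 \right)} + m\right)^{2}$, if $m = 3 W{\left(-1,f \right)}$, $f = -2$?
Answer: $16$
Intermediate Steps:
$m = 3$ ($m = 3 \cdot 1 = 3$)
$h{\left(w \right)} = 1$ ($h{\left(w \right)} = \frac{2 w}{2 w} = 2 w \frac{1}{2 w} = 1$)
$\left(h{\left(-2 \right)} + m\right)^{2} = \left(1 + 3\right)^{2} = 4^{2} = 16$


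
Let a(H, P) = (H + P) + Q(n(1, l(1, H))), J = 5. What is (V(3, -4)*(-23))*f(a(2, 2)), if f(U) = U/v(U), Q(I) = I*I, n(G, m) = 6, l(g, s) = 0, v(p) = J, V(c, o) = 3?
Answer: -552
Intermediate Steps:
v(p) = 5
Q(I) = I²
a(H, P) = 36 + H + P (a(H, P) = (H + P) + 6² = (H + P) + 36 = 36 + H + P)
f(U) = U/5
(V(3, -4)*(-23))*f(a(2, 2)) = (3*(-23))*((36 + 2 + 2)/5) = -69*40/5 = -69*8 = -552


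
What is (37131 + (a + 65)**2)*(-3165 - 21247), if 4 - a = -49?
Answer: -1246354660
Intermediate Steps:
a = 53 (a = 4 - 1*(-49) = 4 + 49 = 53)
(37131 + (a + 65)**2)*(-3165 - 21247) = (37131 + (53 + 65)**2)*(-3165 - 21247) = (37131 + 118**2)*(-24412) = (37131 + 13924)*(-24412) = 51055*(-24412) = -1246354660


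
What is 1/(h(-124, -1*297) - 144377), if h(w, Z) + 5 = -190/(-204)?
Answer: -102/14726869 ≈ -6.9261e-6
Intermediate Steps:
h(w, Z) = -415/102 (h(w, Z) = -5 - 190/(-204) = -5 - 190*(-1/204) = -5 + 95/102 = -415/102)
1/(h(-124, -1*297) - 144377) = 1/(-415/102 - 144377) = 1/(-14726869/102) = -102/14726869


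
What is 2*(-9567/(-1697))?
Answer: 19134/1697 ≈ 11.275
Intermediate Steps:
2*(-9567/(-1697)) = 2*(-9567*(-1/1697)) = 2*(9567/1697) = 19134/1697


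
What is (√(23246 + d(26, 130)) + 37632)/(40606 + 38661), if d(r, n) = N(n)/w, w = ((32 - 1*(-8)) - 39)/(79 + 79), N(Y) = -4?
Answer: 37632/79267 + √22614/79267 ≈ 0.47665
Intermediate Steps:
w = 1/158 (w = ((32 + 8) - 39)/158 = (40 - 39)*(1/158) = 1*(1/158) = 1/158 ≈ 0.0063291)
d(r, n) = -632 (d(r, n) = -4/1/158 = -4*158 = -632)
(√(23246 + d(26, 130)) + 37632)/(40606 + 38661) = (√(23246 - 632) + 37632)/(40606 + 38661) = (√22614 + 37632)/79267 = (37632 + √22614)*(1/79267) = 37632/79267 + √22614/79267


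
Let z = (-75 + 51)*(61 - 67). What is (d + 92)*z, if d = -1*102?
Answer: -1440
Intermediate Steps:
z = 144 (z = -24*(-6) = 144)
d = -102
(d + 92)*z = (-102 + 92)*144 = -10*144 = -1440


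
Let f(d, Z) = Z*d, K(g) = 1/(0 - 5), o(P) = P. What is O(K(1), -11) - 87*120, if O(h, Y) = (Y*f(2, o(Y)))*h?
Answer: -52442/5 ≈ -10488.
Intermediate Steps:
K(g) = -1/5 (K(g) = 1/(-5) = -1/5)
O(h, Y) = 2*h*Y**2 (O(h, Y) = (Y*(Y*2))*h = (Y*(2*Y))*h = (2*Y**2)*h = 2*h*Y**2)
O(K(1), -11) - 87*120 = 2*(-1/5)*(-11)**2 - 87*120 = 2*(-1/5)*121 - 10440 = -242/5 - 10440 = -52442/5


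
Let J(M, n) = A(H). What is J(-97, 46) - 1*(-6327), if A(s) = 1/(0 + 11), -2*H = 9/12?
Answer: 69598/11 ≈ 6327.1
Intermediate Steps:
H = -3/8 (H = -9/(2*12) = -½*¾ = -3/8 ≈ -0.37500)
A(s) = 1/11
J(M, n) = 1/11
J(-97, 46) - 1*(-6327) = 1/11 - 1*(-6327) = 1/11 + 6327 = 69598/11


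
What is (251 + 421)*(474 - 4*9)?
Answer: 294336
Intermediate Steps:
(251 + 421)*(474 - 4*9) = 672*(474 - 36) = 672*438 = 294336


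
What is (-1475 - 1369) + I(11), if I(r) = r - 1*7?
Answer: -2840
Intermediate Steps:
I(r) = -7 + r (I(r) = r - 7 = -7 + r)
(-1475 - 1369) + I(11) = (-1475 - 1369) + (-7 + 11) = -2844 + 4 = -2840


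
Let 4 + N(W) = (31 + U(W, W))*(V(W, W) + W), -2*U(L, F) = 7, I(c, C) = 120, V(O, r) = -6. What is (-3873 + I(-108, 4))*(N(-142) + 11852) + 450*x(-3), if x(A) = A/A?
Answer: -29190384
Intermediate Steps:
x(A) = 1
U(L, F) = -7/2 (U(L, F) = -½*7 = -7/2)
N(W) = -169 + 55*W/2 (N(W) = -4 + (31 - 7/2)*(-6 + W) = -4 + 55*(-6 + W)/2 = -4 + (-165 + 55*W/2) = -169 + 55*W/2)
(-3873 + I(-108, 4))*(N(-142) + 11852) + 450*x(-3) = (-3873 + 120)*((-169 + (55/2)*(-142)) + 11852) + 450*1 = -3753*((-169 - 3905) + 11852) + 450 = -3753*(-4074 + 11852) + 450 = -3753*7778 + 450 = -29190834 + 450 = -29190384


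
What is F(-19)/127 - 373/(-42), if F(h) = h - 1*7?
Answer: 46279/5334 ≈ 8.6762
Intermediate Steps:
F(h) = -7 + h (F(h) = h - 7 = -7 + h)
F(-19)/127 - 373/(-42) = (-7 - 19)/127 - 373/(-42) = -26*1/127 - 373*(-1/42) = -26/127 + 373/42 = 46279/5334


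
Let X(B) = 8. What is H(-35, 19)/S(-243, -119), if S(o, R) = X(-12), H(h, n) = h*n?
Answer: -665/8 ≈ -83.125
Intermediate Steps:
S(o, R) = 8
H(-35, 19)/S(-243, -119) = -35*19/8 = -665*⅛ = -665/8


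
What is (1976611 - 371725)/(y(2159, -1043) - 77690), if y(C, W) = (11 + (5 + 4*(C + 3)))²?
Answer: 802443/37493603 ≈ 0.021402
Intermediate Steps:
y(C, W) = (28 + 4*C)² (y(C, W) = (11 + (5 + 4*(3 + C)))² = (11 + (5 + (12 + 4*C)))² = (11 + (17 + 4*C))² = (28 + 4*C)²)
(1976611 - 371725)/(y(2159, -1043) - 77690) = (1976611 - 371725)/(16*(7 + 2159)² - 77690) = 1604886/(16*2166² - 77690) = 1604886/(16*4691556 - 77690) = 1604886/(75064896 - 77690) = 1604886/74987206 = 1604886*(1/74987206) = 802443/37493603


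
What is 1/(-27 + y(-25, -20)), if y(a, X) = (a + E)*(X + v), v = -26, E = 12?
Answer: 1/571 ≈ 0.0017513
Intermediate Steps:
y(a, X) = (-26 + X)*(12 + a) (y(a, X) = (a + 12)*(X - 26) = (12 + a)*(-26 + X) = (-26 + X)*(12 + a))
1/(-27 + y(-25, -20)) = 1/(-27 + (-312 - 26*(-25) + 12*(-20) - 20*(-25))) = 1/(-27 + (-312 + 650 - 240 + 500)) = 1/(-27 + 598) = 1/571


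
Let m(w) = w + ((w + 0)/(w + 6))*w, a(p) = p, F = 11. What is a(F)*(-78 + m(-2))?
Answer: -869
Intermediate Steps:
m(w) = w + w**2/(6 + w) (m(w) = w + (w/(6 + w))*w = w + w**2/(6 + w))
a(F)*(-78 + m(-2)) = 11*(-78 + 2*(-2)*(3 - 2)/(6 - 2)) = 11*(-78 + 2*(-2)*1/4) = 11*(-78 + 2*(-2)*(1/4)*1) = 11*(-78 - 1) = 11*(-79) = -869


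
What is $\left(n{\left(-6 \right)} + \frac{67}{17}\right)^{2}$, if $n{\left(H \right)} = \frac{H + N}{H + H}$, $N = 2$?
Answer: $\frac{47524}{2601} \approx 18.271$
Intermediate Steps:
$n{\left(H \right)} = \frac{2 + H}{2 H}$ ($n{\left(H \right)} = \frac{H + 2}{H + H} = \frac{2 + H}{2 H}$)
$\left(n{\left(-6 \right)} + \frac{67}{17}\right)^{2} = \left(\frac{2 - 6}{2 \left(-6\right)} + \frac{67}{17}\right)^{2} = \left(\frac{1}{2} \left(- \frac{1}{6}\right) \left(-4\right) + 67 \cdot \frac{1}{17}\right)^{2} = \left(\frac{1}{3} + \frac{67}{17}\right)^{2} = \left(\frac{218}{51}\right)^{2} = \frac{47524}{2601}$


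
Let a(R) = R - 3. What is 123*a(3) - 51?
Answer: -51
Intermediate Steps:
a(R) = -3 + R
123*a(3) - 51 = 123*(-3 + 3) - 51 = 123*0 - 51 = 0 - 51 = -51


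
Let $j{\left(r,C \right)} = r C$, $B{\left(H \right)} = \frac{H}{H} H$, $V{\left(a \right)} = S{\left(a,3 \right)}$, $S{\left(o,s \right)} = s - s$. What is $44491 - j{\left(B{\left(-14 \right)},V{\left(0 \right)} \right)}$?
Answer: $44491$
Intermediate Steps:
$S{\left(o,s \right)} = 0$
$V{\left(a \right)} = 0$
$B{\left(H \right)} = H$ ($B{\left(H \right)} = 1 H = H$)
$j{\left(r,C \right)} = C r$
$44491 - j{\left(B{\left(-14 \right)},V{\left(0 \right)} \right)} = 44491 - 0 \left(-14\right) = 44491 - 0 = 44491 + 0 = 44491$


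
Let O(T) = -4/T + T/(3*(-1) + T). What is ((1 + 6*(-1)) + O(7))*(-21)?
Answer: 321/4 ≈ 80.250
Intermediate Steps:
O(T) = -4/T + T/(-3 + T)
((1 + 6*(-1)) + O(7))*(-21) = ((1 + 6*(-1)) + (12 + 7² - 4*7)/(7*(-3 + 7)))*(-21) = ((1 - 6) + (⅐)*(12 + 49 - 28)/4)*(-21) = (-5 + (⅐)*(¼)*33)*(-21) = (-5 + 33/28)*(-21) = -107/28*(-21) = 321/4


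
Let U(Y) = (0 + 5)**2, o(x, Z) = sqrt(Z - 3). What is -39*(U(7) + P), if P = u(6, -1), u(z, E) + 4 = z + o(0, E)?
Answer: -1053 - 78*I ≈ -1053.0 - 78.0*I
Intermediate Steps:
o(x, Z) = sqrt(-3 + Z)
u(z, E) = -4 + z + sqrt(-3 + E) (u(z, E) = -4 + (z + sqrt(-3 + E)) = -4 + z + sqrt(-3 + E))
P = 2 + 2*I (P = -4 + 6 + sqrt(-3 - 1) = -4 + 6 + sqrt(-4) = -4 + 6 + 2*I = 2 + 2*I ≈ 2.0 + 2.0*I)
U(Y) = 25 (U(Y) = 5**2 = 25)
-39*(U(7) + P) = -39*(25 + (2 + 2*I)) = -39*(27 + 2*I) = -1053 - 78*I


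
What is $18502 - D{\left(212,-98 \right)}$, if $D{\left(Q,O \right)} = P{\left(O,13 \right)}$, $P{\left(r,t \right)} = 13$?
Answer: $18489$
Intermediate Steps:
$D{\left(Q,O \right)} = 13$
$18502 - D{\left(212,-98 \right)} = 18502 - 13 = 18489$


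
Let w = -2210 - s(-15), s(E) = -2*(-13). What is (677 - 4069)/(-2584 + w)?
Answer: 848/1205 ≈ 0.70373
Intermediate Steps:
s(E) = 26
w = -2236 (w = -2210 - 1*26 = -2210 - 26 = -2236)
(677 - 4069)/(-2584 + w) = (677 - 4069)/(-2584 - 2236) = -3392/(-4820) = -3392*(-1/4820) = 848/1205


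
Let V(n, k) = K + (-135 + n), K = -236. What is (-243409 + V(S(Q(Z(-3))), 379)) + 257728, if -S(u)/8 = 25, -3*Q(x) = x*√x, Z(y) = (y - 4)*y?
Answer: 13748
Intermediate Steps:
Z(y) = y*(-4 + y) (Z(y) = (-4 + y)*y = y*(-4 + y))
Q(x) = -x^(3/2)/3 (Q(x) = -x*√x/3 = -x^(3/2)/3)
S(u) = -200 (S(u) = -8*25 = -200)
V(n, k) = -371 + n (V(n, k) = -236 + (-135 + n) = -371 + n)
(-243409 + V(S(Q(Z(-3))), 379)) + 257728 = (-243409 + (-371 - 200)) + 257728 = (-243409 - 571) + 257728 = -243980 + 257728 = 13748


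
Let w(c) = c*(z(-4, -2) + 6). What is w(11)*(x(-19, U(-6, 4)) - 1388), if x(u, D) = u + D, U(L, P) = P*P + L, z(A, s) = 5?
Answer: -169037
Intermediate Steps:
U(L, P) = L + P² (U(L, P) = P² + L = L + P²)
x(u, D) = D + u
w(c) = 11*c (w(c) = c*(5 + 6) = c*11 = 11*c)
w(11)*(x(-19, U(-6, 4)) - 1388) = (11*11)*(((-6 + 4²) - 19) - 1388) = 121*(((-6 + 16) - 19) - 1388) = 121*((10 - 19) - 1388) = 121*(-9 - 1388) = 121*(-1397) = -169037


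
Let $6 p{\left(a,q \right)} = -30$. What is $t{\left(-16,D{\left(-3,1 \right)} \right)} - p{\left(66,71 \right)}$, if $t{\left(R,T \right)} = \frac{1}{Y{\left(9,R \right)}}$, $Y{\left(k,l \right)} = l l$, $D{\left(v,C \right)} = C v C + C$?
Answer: $\frac{1281}{256} \approx 5.0039$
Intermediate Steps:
$D{\left(v,C \right)} = C + v C^{2}$ ($D{\left(v,C \right)} = v C^{2} + C = C + v C^{2}$)
$p{\left(a,q \right)} = -5$ ($p{\left(a,q \right)} = \frac{1}{6} \left(-30\right) = -5$)
$Y{\left(k,l \right)} = l^{2}$
$t{\left(R,T \right)} = \frac{1}{R^{2}}$
$t{\left(-16,D{\left(-3,1 \right)} \right)} - p{\left(66,71 \right)} = \frac{1}{256} - -5 = \frac{1}{256} + 5 = \frac{1281}{256}$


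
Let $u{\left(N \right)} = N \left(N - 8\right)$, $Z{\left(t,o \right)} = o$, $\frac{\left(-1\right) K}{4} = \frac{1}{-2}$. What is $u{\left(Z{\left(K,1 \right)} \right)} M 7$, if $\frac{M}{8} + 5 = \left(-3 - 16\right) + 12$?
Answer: $4704$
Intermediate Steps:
$K = 2$ ($K = - \frac{4}{-2} = \left(-4\right) \left(- \frac{1}{2}\right) = 2$)
$M = -96$ ($M = -40 + 8 \left(\left(-3 - 16\right) + 12\right) = -40 + 8 \left(-19 + 12\right) = -40 + 8 \left(-7\right) = -40 - 56 = -96$)
$u{\left(N \right)} = N \left(-8 + N\right)$
$u{\left(Z{\left(K,1 \right)} \right)} M 7 = 1 \left(-8 + 1\right) \left(-96\right) 7 = 1 \left(-7\right) \left(-96\right) 7 = \left(-7\right) \left(-96\right) 7 = 672 \cdot 7 = 4704$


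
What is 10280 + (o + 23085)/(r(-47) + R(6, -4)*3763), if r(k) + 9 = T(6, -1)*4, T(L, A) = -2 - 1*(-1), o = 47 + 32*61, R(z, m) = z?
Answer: 231993284/22565 ≈ 10281.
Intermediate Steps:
o = 1999 (o = 47 + 1952 = 1999)
T(L, A) = -1 (T(L, A) = -2 + 1 = -1)
r(k) = -13 (r(k) = -9 - 1*4 = -9 - 4 = -13)
10280 + (o + 23085)/(r(-47) + R(6, -4)*3763) = 10280 + (1999 + 23085)/(-13 + 6*3763) = 10280 + 25084/(-13 + 22578) = 10280 + 25084/22565 = 231993284/22565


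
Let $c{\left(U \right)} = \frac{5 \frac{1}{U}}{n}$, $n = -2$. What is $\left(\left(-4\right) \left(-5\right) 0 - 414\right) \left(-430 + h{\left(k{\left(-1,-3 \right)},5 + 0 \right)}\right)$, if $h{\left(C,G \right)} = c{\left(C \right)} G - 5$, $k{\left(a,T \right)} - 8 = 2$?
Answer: $\frac{361215}{2} \approx 1.8061 \cdot 10^{5}$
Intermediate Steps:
$k{\left(a,T \right)} = 10$ ($k{\left(a,T \right)} = 8 + 2 = 10$)
$c{\left(U \right)} = - \frac{5}{2 U}$ ($c{\left(U \right)} = \frac{5 \frac{1}{U}}{-2} = \frac{5}{U} \left(- \frac{1}{2}\right) = - \frac{5}{2 U}$)
$h{\left(C,G \right)} = -5 - \frac{5 G}{2 C}$ ($h{\left(C,G \right)} = - \frac{5}{2 C} G - 5 = - \frac{5 G}{2 C} - 5 = -5 - \frac{5 G}{2 C}$)
$\left(\left(-4\right) \left(-5\right) 0 - 414\right) \left(-430 + h{\left(k{\left(-1,-3 \right)},5 + 0 \right)}\right) = \left(\left(-4\right) \left(-5\right) 0 - 414\right) \left(-430 - \left(5 + \frac{5 \left(5 + 0\right)}{2 \cdot 10}\right)\right) = \left(20 \cdot 0 - 414\right) \left(-430 - \left(5 + \frac{25}{2} \cdot \frac{1}{10}\right)\right) = \left(0 - 414\right) \left(-430 - \frac{25}{4}\right) = - 414 \left(-430 - \frac{25}{4}\right) = \left(-414\right) \left(- \frac{1745}{4}\right) = \frac{361215}{2}$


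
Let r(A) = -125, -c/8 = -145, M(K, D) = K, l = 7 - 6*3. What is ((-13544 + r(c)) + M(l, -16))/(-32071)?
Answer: 13680/32071 ≈ 0.42655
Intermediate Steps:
l = -11 (l = 7 - 18 = -11)
c = 1160 (c = -8*(-145) = 1160)
((-13544 + r(c)) + M(l, -16))/(-32071) = ((-13544 - 125) - 11)/(-32071) = (-13669 - 11)*(-1/32071) = -13680*(-1/32071) = 13680/32071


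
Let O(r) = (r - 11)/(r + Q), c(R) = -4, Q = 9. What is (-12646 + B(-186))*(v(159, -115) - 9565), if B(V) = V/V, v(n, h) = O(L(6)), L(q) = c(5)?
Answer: 120987360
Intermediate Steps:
L(q) = -4
O(r) = (-11 + r)/(9 + r) (O(r) = (r - 11)/(r + 9) = (-11 + r)/(9 + r))
v(n, h) = -3 (v(n, h) = (-11 - 4)/(9 - 4) = -15/5 = (⅕)*(-15) = -3)
B(V) = 1
(-12646 + B(-186))*(v(159, -115) - 9565) = (-12646 + 1)*(-3 - 9565) = -12645*(-9568) = 120987360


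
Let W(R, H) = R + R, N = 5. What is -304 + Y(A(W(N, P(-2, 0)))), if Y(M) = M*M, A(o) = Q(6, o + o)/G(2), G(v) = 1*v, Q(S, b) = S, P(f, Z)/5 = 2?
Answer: -295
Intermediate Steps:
P(f, Z) = 10 (P(f, Z) = 5*2 = 10)
G(v) = v
W(R, H) = 2*R
A(o) = 3 (A(o) = 6/2 = 6*(½) = 3)
Y(M) = M²
-304 + Y(A(W(N, P(-2, 0)))) = -304 + 3² = -304 + 9 = -295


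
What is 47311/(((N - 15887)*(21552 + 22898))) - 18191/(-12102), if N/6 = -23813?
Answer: 32093802713507/21351268908375 ≈ 1.5031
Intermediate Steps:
N = -142878 (N = 6*(-23813) = -142878)
47311/(((N - 15887)*(21552 + 22898))) - 18191/(-12102) = 47311/(((-142878 - 15887)*(21552 + 22898))) - 18191/(-12102) = 47311/((-158765*44450)) - 18191*(-1/12102) = 47311/(-7057104250) + 18191/12102 = 47311*(-1/7057104250) + 18191/12102 = -47311/7057104250 + 18191/12102 = 32093802713507/21351268908375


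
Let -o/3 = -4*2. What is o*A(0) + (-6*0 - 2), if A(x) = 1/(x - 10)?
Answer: -22/5 ≈ -4.4000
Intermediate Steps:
o = 24 (o = -(-12)*2 = -3*(-8) = 24)
A(x) = 1/(-10 + x)
o*A(0) + (-6*0 - 2) = 24/(-10 + 0) + (-6*0 - 2) = 24/(-10) + (0 - 2) = 24*(-⅒) - 2 = -12/5 - 2 = -22/5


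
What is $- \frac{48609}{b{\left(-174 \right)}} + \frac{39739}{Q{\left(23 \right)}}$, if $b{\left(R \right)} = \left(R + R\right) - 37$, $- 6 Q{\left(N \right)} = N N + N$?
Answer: $- \frac{984317}{3220} \approx -305.69$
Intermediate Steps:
$Q{\left(N \right)} = - \frac{N}{6} - \frac{N^{2}}{6}$ ($Q{\left(N \right)} = - \frac{N N + N}{6} = - \frac{N^{2} + N}{6} = - \frac{N + N^{2}}{6} = - \frac{N}{6} - \frac{N^{2}}{6}$)
$b{\left(R \right)} = -37 + 2 R$ ($b{\left(R \right)} = 2 R - 37 = -37 + 2 R$)
$- \frac{48609}{b{\left(-174 \right)}} + \frac{39739}{Q{\left(23 \right)}} = - \frac{48609}{-37 + 2 \left(-174\right)} + \frac{39739}{\left(- \frac{1}{6}\right) 23 \left(1 + 23\right)} = - \frac{48609}{-37 - 348} + \frac{39739}{\left(- \frac{1}{6}\right) 23 \cdot 24} = - \frac{48609}{-385} + \frac{39739}{-92} = \left(-48609\right) \left(- \frac{1}{385}\right) + 39739 \left(- \frac{1}{92}\right) = \frac{4419}{35} - \frac{39739}{92} = - \frac{984317}{3220}$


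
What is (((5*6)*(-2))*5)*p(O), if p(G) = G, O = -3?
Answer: 900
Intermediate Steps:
(((5*6)*(-2))*5)*p(O) = (((5*6)*(-2))*5)*(-3) = ((30*(-2))*5)*(-3) = -60*5*(-3) = -300*(-3) = 900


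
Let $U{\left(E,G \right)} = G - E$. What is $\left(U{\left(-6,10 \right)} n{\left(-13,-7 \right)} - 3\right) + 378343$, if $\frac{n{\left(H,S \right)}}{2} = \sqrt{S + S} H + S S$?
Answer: $379908 - 416 i \sqrt{14} \approx 3.7991 \cdot 10^{5} - 1556.5 i$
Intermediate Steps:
$n{\left(H,S \right)} = 2 S^{2} + 2 H \sqrt{2} \sqrt{S}$ ($n{\left(H,S \right)} = 2 \left(\sqrt{S + S} H + S S\right) = 2 \left(\sqrt{2 S} H + S^{2}\right) = 2 \left(\sqrt{2} \sqrt{S} H + S^{2}\right) = 2 \left(H \sqrt{2} \sqrt{S} + S^{2}\right) = 2 \left(S^{2} + H \sqrt{2} \sqrt{S}\right) = 2 S^{2} + 2 H \sqrt{2} \sqrt{S}$)
$\left(U{\left(-6,10 \right)} n{\left(-13,-7 \right)} - 3\right) + 378343 = \left(\left(10 - -6\right) \left(2 \left(-7\right)^{2} + 2 \left(-13\right) \sqrt{2} \sqrt{-7}\right) - 3\right) + 378343 = \left(\left(10 + 6\right) \left(2 \cdot 49 + 2 \left(-13\right) \sqrt{2} i \sqrt{7}\right) + \left(-110 + 107\right)\right) + 378343 = \left(16 \left(98 - 26 i \sqrt{14}\right) - 3\right) + 378343 = \left(\left(1568 - 416 i \sqrt{14}\right) - 3\right) + 378343 = \left(1565 - 416 i \sqrt{14}\right) + 378343 = 379908 - 416 i \sqrt{14}$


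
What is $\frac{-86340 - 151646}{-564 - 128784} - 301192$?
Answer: $- \frac{19479172415}{64674} \approx -3.0119 \cdot 10^{5}$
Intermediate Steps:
$\frac{-86340 - 151646}{-564 - 128784} - 301192 = - \frac{237986}{-129348} - 301192 = \left(-237986\right) \left(- \frac{1}{129348}\right) - 301192 = \frac{118993}{64674} - 301192 = - \frac{19479172415}{64674}$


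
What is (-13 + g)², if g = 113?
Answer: 10000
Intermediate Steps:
(-13 + g)² = (-13 + 113)² = 100² = 10000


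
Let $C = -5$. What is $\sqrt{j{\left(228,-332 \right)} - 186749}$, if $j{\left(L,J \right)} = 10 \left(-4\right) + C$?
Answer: $i \sqrt{186794} \approx 432.2 i$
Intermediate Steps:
$j{\left(L,J \right)} = -45$ ($j{\left(L,J \right)} = 10 \left(-4\right) - 5 = -40 - 5 = -45$)
$\sqrt{j{\left(228,-332 \right)} - 186749} = \sqrt{-45 - 186749} = \sqrt{-186794} = i \sqrt{186794}$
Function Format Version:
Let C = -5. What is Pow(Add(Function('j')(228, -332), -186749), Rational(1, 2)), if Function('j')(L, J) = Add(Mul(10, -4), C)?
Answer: Mul(I, Pow(186794, Rational(1, 2))) ≈ Mul(432.20, I)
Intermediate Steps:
Function('j')(L, J) = -45 (Function('j')(L, J) = Add(Mul(10, -4), -5) = Add(-40, -5) = -45)
Pow(Add(Function('j')(228, -332), -186749), Rational(1, 2)) = Pow(Add(-45, -186749), Rational(1, 2)) = Pow(-186794, Rational(1, 2)) = Mul(I, Pow(186794, Rational(1, 2)))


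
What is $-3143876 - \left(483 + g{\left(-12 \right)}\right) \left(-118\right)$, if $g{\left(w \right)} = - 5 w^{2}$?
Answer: $-3171842$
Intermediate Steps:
$-3143876 - \left(483 + g{\left(-12 \right)}\right) \left(-118\right) = -3143876 - \left(483 - 5 \left(-12\right)^{2}\right) \left(-118\right) = -3143876 - \left(483 - 720\right) \left(-118\right) = -3143876 - \left(-237\right) \left(-118\right) = -3143876 - 27966 = -3171842$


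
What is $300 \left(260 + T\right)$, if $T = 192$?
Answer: $135600$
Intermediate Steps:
$300 \left(260 + T\right) = 300 \left(260 + 192\right) = 300 \cdot 452 = 135600$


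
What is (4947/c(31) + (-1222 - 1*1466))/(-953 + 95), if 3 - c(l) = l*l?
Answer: 860017/273988 ≈ 3.1389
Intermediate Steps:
c(l) = 3 - l**2 (c(l) = 3 - l*l = 3 - l**2)
(4947/c(31) + (-1222 - 1*1466))/(-953 + 95) = (4947/(3 - 1*31**2) + (-1222 - 1*1466))/(-953 + 95) = (4947/(3 - 1*961) + (-1222 - 1466))/(-858) = (4947/(3 - 961) - 2688)*(-1/858) = (4947/(-958) - 2688)*(-1/858) = (4947*(-1/958) - 2688)*(-1/858) = (-4947/958 - 2688)*(-1/858) = -2580051/958*(-1/858) = 860017/273988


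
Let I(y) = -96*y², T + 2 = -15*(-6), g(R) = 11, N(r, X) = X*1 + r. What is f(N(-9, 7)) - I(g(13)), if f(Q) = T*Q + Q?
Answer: 11438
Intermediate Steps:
N(r, X) = X + r
T = 88 (T = -2 - 15*(-6) = -2 + 90 = 88)
f(Q) = 89*Q (f(Q) = 88*Q + Q = 89*Q)
f(N(-9, 7)) - I(g(13)) = 89*(7 - 9) - (-96)*11² = 89*(-2) - (-96)*121 = -178 - 1*(-11616) = -178 + 11616 = 11438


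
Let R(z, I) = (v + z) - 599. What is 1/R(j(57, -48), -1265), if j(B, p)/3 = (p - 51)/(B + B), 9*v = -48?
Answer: -114/69191 ≈ -0.0016476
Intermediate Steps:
v = -16/3 (v = (⅑)*(-48) = -16/3 ≈ -5.3333)
j(B, p) = 3*(-51 + p)/(2*B) (j(B, p) = 3*((p - 51)/(B + B)) = 3*((-51 + p)/((2*B))) = 3*((-51 + p)*(1/(2*B))) = 3*((-51 + p)/(2*B)) = 3*(-51 + p)/(2*B))
R(z, I) = -1813/3 + z (R(z, I) = (-16/3 + z) - 599 = -1813/3 + z)
1/R(j(57, -48), -1265) = 1/(-1813/3 + (3/2)*(-51 - 48)/57) = 1/(-1813/3 + (3/2)*(1/57)*(-99)) = 1/(-1813/3 - 99/38) = 1/(-69191/114) = -114/69191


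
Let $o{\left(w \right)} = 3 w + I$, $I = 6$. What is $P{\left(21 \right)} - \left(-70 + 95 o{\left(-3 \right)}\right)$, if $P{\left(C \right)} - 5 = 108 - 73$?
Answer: $395$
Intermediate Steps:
$o{\left(w \right)} = 6 + 3 w$ ($o{\left(w \right)} = 3 w + 6 = 6 + 3 w$)
$P{\left(C \right)} = 40$ ($P{\left(C \right)} = 5 + \left(108 - 73\right) = 5 + 35 = 40$)
$P{\left(21 \right)} - \left(-70 + 95 o{\left(-3 \right)}\right) = 40 - \left(-70 + 95 \left(6 + 3 \left(-3\right)\right)\right) = 40 - \left(-70 + 95 \left(6 - 9\right)\right) = 40 - \left(-70 + 95 \left(-3\right)\right) = 40 - \left(-70 - 285\right) = 40 - -355 = 40 + 355 = 395$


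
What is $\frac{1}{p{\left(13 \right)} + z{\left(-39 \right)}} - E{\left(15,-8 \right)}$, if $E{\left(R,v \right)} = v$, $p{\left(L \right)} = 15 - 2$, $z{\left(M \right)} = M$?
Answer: $\frac{207}{26} \approx 7.9615$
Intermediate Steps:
$p{\left(L \right)} = 13$ ($p{\left(L \right)} = 15 - 2 = 13$)
$\frac{1}{p{\left(13 \right)} + z{\left(-39 \right)}} - E{\left(15,-8 \right)} = \frac{1}{13 - 39} - -8 = \frac{1}{-26} + 8 = - \frac{1}{26} + 8 = \frac{207}{26}$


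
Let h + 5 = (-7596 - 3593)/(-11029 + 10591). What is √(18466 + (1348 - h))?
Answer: √3797255454/438 ≈ 140.69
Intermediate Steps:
h = 8999/438 (h = -5 + (-7596 - 3593)/(-11029 + 10591) = -5 - 11189/(-438) = -5 - 11189*(-1/438) = -5 + 11189/438 = 8999/438 ≈ 20.546)
√(18466 + (1348 - h)) = √(18466 + (1348 - 1*8999/438)) = √(18466 + (1348 - 8999/438)) = √(18466 + 581425/438) = √(8669533/438) = √3797255454/438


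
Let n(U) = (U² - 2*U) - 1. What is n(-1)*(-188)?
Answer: -376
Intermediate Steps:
n(U) = -1 + U² - 2*U
n(-1)*(-188) = (-1 + (-1)² - 2*(-1))*(-188) = (-1 + 1 + 2)*(-188) = 2*(-188) = -376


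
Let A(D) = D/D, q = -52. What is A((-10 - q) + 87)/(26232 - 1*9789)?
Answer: 1/16443 ≈ 6.0816e-5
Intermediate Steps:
A(D) = 1
A((-10 - q) + 87)/(26232 - 1*9789) = 1/(26232 - 1*9789) = 1/(26232 - 9789) = 1/16443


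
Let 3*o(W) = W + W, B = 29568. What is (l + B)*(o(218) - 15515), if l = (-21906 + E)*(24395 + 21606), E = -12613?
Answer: 73215510551659/3 ≈ 2.4405e+13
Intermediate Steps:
o(W) = 2*W/3 (o(W) = (W + W)/3 = (2*W)/3 = 2*W/3)
l = -1587908519 (l = (-21906 - 12613)*(24395 + 21606) = -34519*46001 = -1587908519)
(l + B)*(o(218) - 15515) = (-1587908519 + 29568)*((⅔)*218 - 15515) = -1587878951*(436/3 - 15515) = -1587878951*(-46109/3) = 73215510551659/3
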